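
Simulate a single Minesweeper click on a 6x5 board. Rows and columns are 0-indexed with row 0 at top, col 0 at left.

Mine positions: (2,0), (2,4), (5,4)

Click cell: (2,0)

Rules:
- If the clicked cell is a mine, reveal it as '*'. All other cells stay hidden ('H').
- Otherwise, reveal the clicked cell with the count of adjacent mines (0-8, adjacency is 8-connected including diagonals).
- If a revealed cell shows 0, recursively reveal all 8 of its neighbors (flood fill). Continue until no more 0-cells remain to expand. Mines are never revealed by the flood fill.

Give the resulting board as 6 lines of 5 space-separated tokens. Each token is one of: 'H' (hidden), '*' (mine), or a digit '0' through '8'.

H H H H H
H H H H H
* H H H H
H H H H H
H H H H H
H H H H H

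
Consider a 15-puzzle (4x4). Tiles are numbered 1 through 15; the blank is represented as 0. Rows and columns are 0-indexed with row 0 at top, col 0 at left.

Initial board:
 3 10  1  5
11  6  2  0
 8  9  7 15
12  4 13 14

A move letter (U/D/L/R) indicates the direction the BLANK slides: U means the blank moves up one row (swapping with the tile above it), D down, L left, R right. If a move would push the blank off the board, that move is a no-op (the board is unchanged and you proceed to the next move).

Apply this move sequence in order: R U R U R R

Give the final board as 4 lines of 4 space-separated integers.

Answer:  3 10  1  0
11  6  2  5
 8  9  7 15
12  4 13 14

Derivation:
After move 1 (R):
 3 10  1  5
11  6  2  0
 8  9  7 15
12  4 13 14

After move 2 (U):
 3 10  1  0
11  6  2  5
 8  9  7 15
12  4 13 14

After move 3 (R):
 3 10  1  0
11  6  2  5
 8  9  7 15
12  4 13 14

After move 4 (U):
 3 10  1  0
11  6  2  5
 8  9  7 15
12  4 13 14

After move 5 (R):
 3 10  1  0
11  6  2  5
 8  9  7 15
12  4 13 14

After move 6 (R):
 3 10  1  0
11  6  2  5
 8  9  7 15
12  4 13 14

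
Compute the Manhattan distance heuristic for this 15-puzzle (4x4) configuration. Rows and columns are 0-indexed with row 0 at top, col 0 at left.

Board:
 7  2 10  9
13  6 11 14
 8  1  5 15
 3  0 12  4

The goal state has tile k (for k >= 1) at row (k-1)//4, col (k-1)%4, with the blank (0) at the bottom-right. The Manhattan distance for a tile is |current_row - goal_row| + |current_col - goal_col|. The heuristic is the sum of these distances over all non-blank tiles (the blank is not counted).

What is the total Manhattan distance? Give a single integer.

Answer: 40

Derivation:
Tile 7: at (0,0), goal (1,2), distance |0-1|+|0-2| = 3
Tile 2: at (0,1), goal (0,1), distance |0-0|+|1-1| = 0
Tile 10: at (0,2), goal (2,1), distance |0-2|+|2-1| = 3
Tile 9: at (0,3), goal (2,0), distance |0-2|+|3-0| = 5
Tile 13: at (1,0), goal (3,0), distance |1-3|+|0-0| = 2
Tile 6: at (1,1), goal (1,1), distance |1-1|+|1-1| = 0
Tile 11: at (1,2), goal (2,2), distance |1-2|+|2-2| = 1
Tile 14: at (1,3), goal (3,1), distance |1-3|+|3-1| = 4
Tile 8: at (2,0), goal (1,3), distance |2-1|+|0-3| = 4
Tile 1: at (2,1), goal (0,0), distance |2-0|+|1-0| = 3
Tile 5: at (2,2), goal (1,0), distance |2-1|+|2-0| = 3
Tile 15: at (2,3), goal (3,2), distance |2-3|+|3-2| = 2
Tile 3: at (3,0), goal (0,2), distance |3-0|+|0-2| = 5
Tile 12: at (3,2), goal (2,3), distance |3-2|+|2-3| = 2
Tile 4: at (3,3), goal (0,3), distance |3-0|+|3-3| = 3
Sum: 3 + 0 + 3 + 5 + 2 + 0 + 1 + 4 + 4 + 3 + 3 + 2 + 5 + 2 + 3 = 40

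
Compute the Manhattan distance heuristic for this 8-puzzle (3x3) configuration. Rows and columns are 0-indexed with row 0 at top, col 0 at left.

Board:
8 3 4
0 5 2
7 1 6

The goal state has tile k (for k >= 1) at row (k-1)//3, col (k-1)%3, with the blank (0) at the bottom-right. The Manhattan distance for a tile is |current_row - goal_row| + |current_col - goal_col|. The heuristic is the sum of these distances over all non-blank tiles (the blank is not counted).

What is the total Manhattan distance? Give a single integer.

Answer: 13

Derivation:
Tile 8: (0,0)->(2,1) = 3
Tile 3: (0,1)->(0,2) = 1
Tile 4: (0,2)->(1,0) = 3
Tile 5: (1,1)->(1,1) = 0
Tile 2: (1,2)->(0,1) = 2
Tile 7: (2,0)->(2,0) = 0
Tile 1: (2,1)->(0,0) = 3
Tile 6: (2,2)->(1,2) = 1
Sum: 3 + 1 + 3 + 0 + 2 + 0 + 3 + 1 = 13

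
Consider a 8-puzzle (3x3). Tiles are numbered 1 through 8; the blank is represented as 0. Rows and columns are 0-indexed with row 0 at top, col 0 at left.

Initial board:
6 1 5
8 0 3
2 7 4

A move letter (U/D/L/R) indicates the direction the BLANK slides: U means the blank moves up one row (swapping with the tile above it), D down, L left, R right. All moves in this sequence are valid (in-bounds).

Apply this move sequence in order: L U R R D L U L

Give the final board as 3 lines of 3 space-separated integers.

After move 1 (L):
6 1 5
0 8 3
2 7 4

After move 2 (U):
0 1 5
6 8 3
2 7 4

After move 3 (R):
1 0 5
6 8 3
2 7 4

After move 4 (R):
1 5 0
6 8 3
2 7 4

After move 5 (D):
1 5 3
6 8 0
2 7 4

After move 6 (L):
1 5 3
6 0 8
2 7 4

After move 7 (U):
1 0 3
6 5 8
2 7 4

After move 8 (L):
0 1 3
6 5 8
2 7 4

Answer: 0 1 3
6 5 8
2 7 4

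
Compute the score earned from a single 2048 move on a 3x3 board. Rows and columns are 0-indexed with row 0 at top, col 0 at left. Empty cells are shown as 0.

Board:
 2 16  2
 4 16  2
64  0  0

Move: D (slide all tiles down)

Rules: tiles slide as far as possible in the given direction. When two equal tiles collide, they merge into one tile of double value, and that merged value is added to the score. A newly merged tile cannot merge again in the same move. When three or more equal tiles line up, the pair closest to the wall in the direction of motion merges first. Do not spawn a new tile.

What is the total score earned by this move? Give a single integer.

Answer: 36

Derivation:
Slide down:
col 0: [2, 4, 64] -> [2, 4, 64]  score +0 (running 0)
col 1: [16, 16, 0] -> [0, 0, 32]  score +32 (running 32)
col 2: [2, 2, 0] -> [0, 0, 4]  score +4 (running 36)
Board after move:
 2  0  0
 4  0  0
64 32  4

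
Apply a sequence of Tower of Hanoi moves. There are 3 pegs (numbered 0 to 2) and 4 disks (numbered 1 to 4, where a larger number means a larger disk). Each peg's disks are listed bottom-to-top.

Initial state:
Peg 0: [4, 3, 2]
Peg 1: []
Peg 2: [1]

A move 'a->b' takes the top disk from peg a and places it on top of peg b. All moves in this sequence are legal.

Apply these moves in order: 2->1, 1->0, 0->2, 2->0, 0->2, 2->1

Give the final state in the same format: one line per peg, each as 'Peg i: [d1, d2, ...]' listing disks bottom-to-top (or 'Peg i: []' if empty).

After move 1 (2->1):
Peg 0: [4, 3, 2]
Peg 1: [1]
Peg 2: []

After move 2 (1->0):
Peg 0: [4, 3, 2, 1]
Peg 1: []
Peg 2: []

After move 3 (0->2):
Peg 0: [4, 3, 2]
Peg 1: []
Peg 2: [1]

After move 4 (2->0):
Peg 0: [4, 3, 2, 1]
Peg 1: []
Peg 2: []

After move 5 (0->2):
Peg 0: [4, 3, 2]
Peg 1: []
Peg 2: [1]

After move 6 (2->1):
Peg 0: [4, 3, 2]
Peg 1: [1]
Peg 2: []

Answer: Peg 0: [4, 3, 2]
Peg 1: [1]
Peg 2: []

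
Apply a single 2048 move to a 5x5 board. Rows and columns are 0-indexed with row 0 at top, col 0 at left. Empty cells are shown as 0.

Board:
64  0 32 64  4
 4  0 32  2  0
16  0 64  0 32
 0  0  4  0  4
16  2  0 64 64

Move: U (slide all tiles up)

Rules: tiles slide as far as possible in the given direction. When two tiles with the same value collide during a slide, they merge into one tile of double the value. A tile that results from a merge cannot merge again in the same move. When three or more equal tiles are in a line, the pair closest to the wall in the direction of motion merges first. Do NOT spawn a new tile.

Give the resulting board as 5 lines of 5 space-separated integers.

Slide up:
col 0: [64, 4, 16, 0, 16] -> [64, 4, 32, 0, 0]
col 1: [0, 0, 0, 0, 2] -> [2, 0, 0, 0, 0]
col 2: [32, 32, 64, 4, 0] -> [64, 64, 4, 0, 0]
col 3: [64, 2, 0, 0, 64] -> [64, 2, 64, 0, 0]
col 4: [4, 0, 32, 4, 64] -> [4, 32, 4, 64, 0]

Answer: 64  2 64 64  4
 4  0 64  2 32
32  0  4 64  4
 0  0  0  0 64
 0  0  0  0  0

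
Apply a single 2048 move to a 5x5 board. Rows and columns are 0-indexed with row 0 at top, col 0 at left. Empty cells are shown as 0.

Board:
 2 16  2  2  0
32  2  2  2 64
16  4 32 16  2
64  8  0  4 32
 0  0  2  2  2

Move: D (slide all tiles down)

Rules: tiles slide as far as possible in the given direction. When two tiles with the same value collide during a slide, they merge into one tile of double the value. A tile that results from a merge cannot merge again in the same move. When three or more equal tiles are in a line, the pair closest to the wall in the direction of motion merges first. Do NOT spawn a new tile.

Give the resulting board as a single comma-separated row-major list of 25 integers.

Slide down:
col 0: [2, 32, 16, 64, 0] -> [0, 2, 32, 16, 64]
col 1: [16, 2, 4, 8, 0] -> [0, 16, 2, 4, 8]
col 2: [2, 2, 32, 0, 2] -> [0, 0, 4, 32, 2]
col 3: [2, 2, 16, 4, 2] -> [0, 4, 16, 4, 2]
col 4: [0, 64, 2, 32, 2] -> [0, 64, 2, 32, 2]

Answer: 0, 0, 0, 0, 0, 2, 16, 0, 4, 64, 32, 2, 4, 16, 2, 16, 4, 32, 4, 32, 64, 8, 2, 2, 2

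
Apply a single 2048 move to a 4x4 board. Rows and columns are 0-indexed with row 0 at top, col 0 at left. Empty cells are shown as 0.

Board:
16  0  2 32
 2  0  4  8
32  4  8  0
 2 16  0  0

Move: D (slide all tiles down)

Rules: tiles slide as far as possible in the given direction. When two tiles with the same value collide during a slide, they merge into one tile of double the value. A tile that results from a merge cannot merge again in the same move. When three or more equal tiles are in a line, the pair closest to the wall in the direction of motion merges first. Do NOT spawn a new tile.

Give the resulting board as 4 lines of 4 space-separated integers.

Answer: 16  0  0  0
 2  0  2  0
32  4  4 32
 2 16  8  8

Derivation:
Slide down:
col 0: [16, 2, 32, 2] -> [16, 2, 32, 2]
col 1: [0, 0, 4, 16] -> [0, 0, 4, 16]
col 2: [2, 4, 8, 0] -> [0, 2, 4, 8]
col 3: [32, 8, 0, 0] -> [0, 0, 32, 8]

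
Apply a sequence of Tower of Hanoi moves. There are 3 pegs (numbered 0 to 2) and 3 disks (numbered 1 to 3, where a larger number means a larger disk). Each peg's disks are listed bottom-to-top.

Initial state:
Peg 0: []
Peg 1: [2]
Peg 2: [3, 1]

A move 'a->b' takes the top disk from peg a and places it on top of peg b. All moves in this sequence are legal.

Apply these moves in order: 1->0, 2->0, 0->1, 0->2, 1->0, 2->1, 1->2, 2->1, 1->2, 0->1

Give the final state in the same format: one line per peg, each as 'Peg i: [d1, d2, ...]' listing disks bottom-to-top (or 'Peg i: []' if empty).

Answer: Peg 0: []
Peg 1: [1]
Peg 2: [3, 2]

Derivation:
After move 1 (1->0):
Peg 0: [2]
Peg 1: []
Peg 2: [3, 1]

After move 2 (2->0):
Peg 0: [2, 1]
Peg 1: []
Peg 2: [3]

After move 3 (0->1):
Peg 0: [2]
Peg 1: [1]
Peg 2: [3]

After move 4 (0->2):
Peg 0: []
Peg 1: [1]
Peg 2: [3, 2]

After move 5 (1->0):
Peg 0: [1]
Peg 1: []
Peg 2: [3, 2]

After move 6 (2->1):
Peg 0: [1]
Peg 1: [2]
Peg 2: [3]

After move 7 (1->2):
Peg 0: [1]
Peg 1: []
Peg 2: [3, 2]

After move 8 (2->1):
Peg 0: [1]
Peg 1: [2]
Peg 2: [3]

After move 9 (1->2):
Peg 0: [1]
Peg 1: []
Peg 2: [3, 2]

After move 10 (0->1):
Peg 0: []
Peg 1: [1]
Peg 2: [3, 2]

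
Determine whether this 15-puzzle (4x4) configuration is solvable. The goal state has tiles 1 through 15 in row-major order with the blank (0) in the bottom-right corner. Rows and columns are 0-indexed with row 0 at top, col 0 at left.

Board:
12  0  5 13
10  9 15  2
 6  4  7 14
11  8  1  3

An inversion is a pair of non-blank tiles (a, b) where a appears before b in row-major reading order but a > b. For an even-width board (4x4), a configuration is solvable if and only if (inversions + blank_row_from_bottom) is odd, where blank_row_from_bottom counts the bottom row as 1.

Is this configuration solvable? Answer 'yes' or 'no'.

Inversions: 66
Blank is in row 0 (0-indexed from top), which is row 4 counting from the bottom (bottom = 1).
66 + 4 = 70, which is even, so the puzzle is not solvable.

Answer: no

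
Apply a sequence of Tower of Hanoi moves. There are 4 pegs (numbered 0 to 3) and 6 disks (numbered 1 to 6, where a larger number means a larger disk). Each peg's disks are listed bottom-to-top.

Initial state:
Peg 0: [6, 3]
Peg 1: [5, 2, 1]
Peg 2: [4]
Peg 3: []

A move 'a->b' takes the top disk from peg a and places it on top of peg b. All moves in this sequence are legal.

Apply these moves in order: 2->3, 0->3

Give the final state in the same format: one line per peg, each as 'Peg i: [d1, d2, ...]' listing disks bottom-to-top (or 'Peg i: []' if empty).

After move 1 (2->3):
Peg 0: [6, 3]
Peg 1: [5, 2, 1]
Peg 2: []
Peg 3: [4]

After move 2 (0->3):
Peg 0: [6]
Peg 1: [5, 2, 1]
Peg 2: []
Peg 3: [4, 3]

Answer: Peg 0: [6]
Peg 1: [5, 2, 1]
Peg 2: []
Peg 3: [4, 3]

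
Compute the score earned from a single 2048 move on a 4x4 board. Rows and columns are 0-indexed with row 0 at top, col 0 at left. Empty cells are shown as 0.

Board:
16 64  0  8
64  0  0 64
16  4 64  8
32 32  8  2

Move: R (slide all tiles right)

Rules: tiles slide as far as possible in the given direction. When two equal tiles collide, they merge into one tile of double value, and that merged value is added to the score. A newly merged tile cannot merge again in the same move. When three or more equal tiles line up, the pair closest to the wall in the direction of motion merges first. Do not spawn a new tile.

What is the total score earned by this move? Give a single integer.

Slide right:
row 0: [16, 64, 0, 8] -> [0, 16, 64, 8]  score +0 (running 0)
row 1: [64, 0, 0, 64] -> [0, 0, 0, 128]  score +128 (running 128)
row 2: [16, 4, 64, 8] -> [16, 4, 64, 8]  score +0 (running 128)
row 3: [32, 32, 8, 2] -> [0, 64, 8, 2]  score +64 (running 192)
Board after move:
  0  16  64   8
  0   0   0 128
 16   4  64   8
  0  64   8   2

Answer: 192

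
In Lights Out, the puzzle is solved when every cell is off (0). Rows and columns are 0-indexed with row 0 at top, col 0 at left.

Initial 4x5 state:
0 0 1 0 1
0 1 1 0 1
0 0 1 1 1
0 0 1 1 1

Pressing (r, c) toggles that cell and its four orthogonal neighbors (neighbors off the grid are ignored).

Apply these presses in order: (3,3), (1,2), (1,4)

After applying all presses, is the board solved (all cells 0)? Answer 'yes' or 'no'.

Answer: yes

Derivation:
After press 1 at (3,3):
0 0 1 0 1
0 1 1 0 1
0 0 1 0 1
0 0 0 0 0

After press 2 at (1,2):
0 0 0 0 1
0 0 0 1 1
0 0 0 0 1
0 0 0 0 0

After press 3 at (1,4):
0 0 0 0 0
0 0 0 0 0
0 0 0 0 0
0 0 0 0 0

Lights still on: 0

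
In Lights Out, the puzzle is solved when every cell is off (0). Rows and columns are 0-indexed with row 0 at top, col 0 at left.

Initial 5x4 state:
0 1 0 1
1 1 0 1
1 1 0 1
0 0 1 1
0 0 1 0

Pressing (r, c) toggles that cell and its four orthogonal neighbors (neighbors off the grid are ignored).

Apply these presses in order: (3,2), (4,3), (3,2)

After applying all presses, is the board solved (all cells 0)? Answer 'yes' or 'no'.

After press 1 at (3,2):
0 1 0 1
1 1 0 1
1 1 1 1
0 1 0 0
0 0 0 0

After press 2 at (4,3):
0 1 0 1
1 1 0 1
1 1 1 1
0 1 0 1
0 0 1 1

After press 3 at (3,2):
0 1 0 1
1 1 0 1
1 1 0 1
0 0 1 0
0 0 0 1

Lights still on: 10

Answer: no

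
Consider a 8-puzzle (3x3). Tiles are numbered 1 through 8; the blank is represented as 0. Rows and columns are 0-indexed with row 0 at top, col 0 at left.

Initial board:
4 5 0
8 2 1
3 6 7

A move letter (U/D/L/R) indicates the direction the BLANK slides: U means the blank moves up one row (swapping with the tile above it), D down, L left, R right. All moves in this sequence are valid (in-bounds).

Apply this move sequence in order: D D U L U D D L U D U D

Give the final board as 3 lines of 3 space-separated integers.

Answer: 4 5 1
8 6 2
0 3 7

Derivation:
After move 1 (D):
4 5 1
8 2 0
3 6 7

After move 2 (D):
4 5 1
8 2 7
3 6 0

After move 3 (U):
4 5 1
8 2 0
3 6 7

After move 4 (L):
4 5 1
8 0 2
3 6 7

After move 5 (U):
4 0 1
8 5 2
3 6 7

After move 6 (D):
4 5 1
8 0 2
3 6 7

After move 7 (D):
4 5 1
8 6 2
3 0 7

After move 8 (L):
4 5 1
8 6 2
0 3 7

After move 9 (U):
4 5 1
0 6 2
8 3 7

After move 10 (D):
4 5 1
8 6 2
0 3 7

After move 11 (U):
4 5 1
0 6 2
8 3 7

After move 12 (D):
4 5 1
8 6 2
0 3 7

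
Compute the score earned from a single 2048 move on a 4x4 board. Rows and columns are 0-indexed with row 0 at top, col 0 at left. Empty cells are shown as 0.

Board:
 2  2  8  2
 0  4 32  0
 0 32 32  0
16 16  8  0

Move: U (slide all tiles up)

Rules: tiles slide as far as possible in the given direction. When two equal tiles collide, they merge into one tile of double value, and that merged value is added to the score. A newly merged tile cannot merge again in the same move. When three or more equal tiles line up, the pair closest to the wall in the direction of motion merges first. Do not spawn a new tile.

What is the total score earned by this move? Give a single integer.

Slide up:
col 0: [2, 0, 0, 16] -> [2, 16, 0, 0]  score +0 (running 0)
col 1: [2, 4, 32, 16] -> [2, 4, 32, 16]  score +0 (running 0)
col 2: [8, 32, 32, 8] -> [8, 64, 8, 0]  score +64 (running 64)
col 3: [2, 0, 0, 0] -> [2, 0, 0, 0]  score +0 (running 64)
Board after move:
 2  2  8  2
16  4 64  0
 0 32  8  0
 0 16  0  0

Answer: 64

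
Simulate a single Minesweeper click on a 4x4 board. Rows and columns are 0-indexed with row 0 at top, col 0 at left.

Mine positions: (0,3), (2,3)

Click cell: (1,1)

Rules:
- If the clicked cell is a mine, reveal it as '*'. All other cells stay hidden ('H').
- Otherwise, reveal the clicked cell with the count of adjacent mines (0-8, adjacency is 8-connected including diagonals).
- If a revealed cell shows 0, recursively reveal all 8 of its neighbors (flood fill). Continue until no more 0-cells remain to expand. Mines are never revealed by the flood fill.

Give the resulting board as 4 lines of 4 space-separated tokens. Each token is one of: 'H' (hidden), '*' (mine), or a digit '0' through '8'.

0 0 1 H
0 0 2 H
0 0 1 H
0 0 1 H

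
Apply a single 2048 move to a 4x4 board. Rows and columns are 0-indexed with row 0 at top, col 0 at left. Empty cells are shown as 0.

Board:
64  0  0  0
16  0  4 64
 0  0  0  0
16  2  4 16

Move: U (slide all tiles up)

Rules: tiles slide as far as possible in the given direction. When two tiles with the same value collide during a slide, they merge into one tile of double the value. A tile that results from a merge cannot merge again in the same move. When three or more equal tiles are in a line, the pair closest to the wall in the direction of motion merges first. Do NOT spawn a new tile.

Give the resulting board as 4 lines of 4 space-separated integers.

Answer: 64  2  8 64
32  0  0 16
 0  0  0  0
 0  0  0  0

Derivation:
Slide up:
col 0: [64, 16, 0, 16] -> [64, 32, 0, 0]
col 1: [0, 0, 0, 2] -> [2, 0, 0, 0]
col 2: [0, 4, 0, 4] -> [8, 0, 0, 0]
col 3: [0, 64, 0, 16] -> [64, 16, 0, 0]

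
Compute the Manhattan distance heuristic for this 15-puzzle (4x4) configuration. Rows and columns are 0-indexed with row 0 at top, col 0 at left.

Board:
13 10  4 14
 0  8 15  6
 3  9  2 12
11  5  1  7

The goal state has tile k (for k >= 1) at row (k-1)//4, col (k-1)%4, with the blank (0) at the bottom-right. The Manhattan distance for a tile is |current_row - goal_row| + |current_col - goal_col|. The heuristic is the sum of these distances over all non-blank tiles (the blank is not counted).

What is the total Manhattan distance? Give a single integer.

Tile 13: (0,0)->(3,0) = 3
Tile 10: (0,1)->(2,1) = 2
Tile 4: (0,2)->(0,3) = 1
Tile 14: (0,3)->(3,1) = 5
Tile 8: (1,1)->(1,3) = 2
Tile 15: (1,2)->(3,2) = 2
Tile 6: (1,3)->(1,1) = 2
Tile 3: (2,0)->(0,2) = 4
Tile 9: (2,1)->(2,0) = 1
Tile 2: (2,2)->(0,1) = 3
Tile 12: (2,3)->(2,3) = 0
Tile 11: (3,0)->(2,2) = 3
Tile 5: (3,1)->(1,0) = 3
Tile 1: (3,2)->(0,0) = 5
Tile 7: (3,3)->(1,2) = 3
Sum: 3 + 2 + 1 + 5 + 2 + 2 + 2 + 4 + 1 + 3 + 0 + 3 + 3 + 5 + 3 = 39

Answer: 39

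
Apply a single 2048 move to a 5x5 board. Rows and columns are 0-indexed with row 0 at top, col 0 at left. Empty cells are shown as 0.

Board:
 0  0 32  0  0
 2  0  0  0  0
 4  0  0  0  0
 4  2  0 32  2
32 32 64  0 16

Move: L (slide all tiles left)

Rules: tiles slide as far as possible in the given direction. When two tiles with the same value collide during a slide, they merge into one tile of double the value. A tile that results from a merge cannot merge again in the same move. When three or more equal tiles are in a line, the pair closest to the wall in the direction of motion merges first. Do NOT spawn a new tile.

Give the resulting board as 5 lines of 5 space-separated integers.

Answer: 32  0  0  0  0
 2  0  0  0  0
 4  0  0  0  0
 4  2 32  2  0
64 64 16  0  0

Derivation:
Slide left:
row 0: [0, 0, 32, 0, 0] -> [32, 0, 0, 0, 0]
row 1: [2, 0, 0, 0, 0] -> [2, 0, 0, 0, 0]
row 2: [4, 0, 0, 0, 0] -> [4, 0, 0, 0, 0]
row 3: [4, 2, 0, 32, 2] -> [4, 2, 32, 2, 0]
row 4: [32, 32, 64, 0, 16] -> [64, 64, 16, 0, 0]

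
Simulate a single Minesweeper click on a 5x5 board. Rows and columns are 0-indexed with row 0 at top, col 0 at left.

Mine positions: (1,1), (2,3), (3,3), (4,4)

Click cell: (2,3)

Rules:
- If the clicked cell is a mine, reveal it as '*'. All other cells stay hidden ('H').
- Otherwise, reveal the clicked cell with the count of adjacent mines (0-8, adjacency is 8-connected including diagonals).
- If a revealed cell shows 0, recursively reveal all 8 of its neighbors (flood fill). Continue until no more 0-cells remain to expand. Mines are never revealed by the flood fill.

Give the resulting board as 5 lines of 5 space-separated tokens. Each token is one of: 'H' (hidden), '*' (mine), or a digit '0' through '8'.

H H H H H
H H H H H
H H H * H
H H H H H
H H H H H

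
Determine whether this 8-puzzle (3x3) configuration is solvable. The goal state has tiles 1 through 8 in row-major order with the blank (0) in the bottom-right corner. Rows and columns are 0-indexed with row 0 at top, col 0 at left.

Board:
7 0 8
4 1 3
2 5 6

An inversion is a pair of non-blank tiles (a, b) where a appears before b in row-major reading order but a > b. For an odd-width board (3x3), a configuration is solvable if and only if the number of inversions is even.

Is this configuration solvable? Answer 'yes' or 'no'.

Answer: yes

Derivation:
Inversions (pairs i<j in row-major order where tile[i] > tile[j] > 0): 16
16 is even, so the puzzle is solvable.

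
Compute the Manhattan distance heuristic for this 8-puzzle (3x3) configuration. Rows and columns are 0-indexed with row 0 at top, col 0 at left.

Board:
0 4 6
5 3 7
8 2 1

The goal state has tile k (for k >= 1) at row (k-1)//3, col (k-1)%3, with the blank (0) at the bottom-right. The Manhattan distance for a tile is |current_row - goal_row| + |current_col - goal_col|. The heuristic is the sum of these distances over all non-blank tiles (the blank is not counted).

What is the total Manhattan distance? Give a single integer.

Answer: 16

Derivation:
Tile 4: at (0,1), goal (1,0), distance |0-1|+|1-0| = 2
Tile 6: at (0,2), goal (1,2), distance |0-1|+|2-2| = 1
Tile 5: at (1,0), goal (1,1), distance |1-1|+|0-1| = 1
Tile 3: at (1,1), goal (0,2), distance |1-0|+|1-2| = 2
Tile 7: at (1,2), goal (2,0), distance |1-2|+|2-0| = 3
Tile 8: at (2,0), goal (2,1), distance |2-2|+|0-1| = 1
Tile 2: at (2,1), goal (0,1), distance |2-0|+|1-1| = 2
Tile 1: at (2,2), goal (0,0), distance |2-0|+|2-0| = 4
Sum: 2 + 1 + 1 + 2 + 3 + 1 + 2 + 4 = 16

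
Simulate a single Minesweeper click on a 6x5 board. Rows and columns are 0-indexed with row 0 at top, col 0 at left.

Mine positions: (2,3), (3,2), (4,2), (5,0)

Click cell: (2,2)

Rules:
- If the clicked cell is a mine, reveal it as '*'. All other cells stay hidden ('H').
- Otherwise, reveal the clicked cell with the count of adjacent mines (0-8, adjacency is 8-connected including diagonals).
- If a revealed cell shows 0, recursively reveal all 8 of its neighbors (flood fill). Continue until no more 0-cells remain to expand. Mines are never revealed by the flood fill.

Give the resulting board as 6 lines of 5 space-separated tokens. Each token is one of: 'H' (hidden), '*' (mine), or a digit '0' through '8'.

H H H H H
H H H H H
H H 2 H H
H H H H H
H H H H H
H H H H H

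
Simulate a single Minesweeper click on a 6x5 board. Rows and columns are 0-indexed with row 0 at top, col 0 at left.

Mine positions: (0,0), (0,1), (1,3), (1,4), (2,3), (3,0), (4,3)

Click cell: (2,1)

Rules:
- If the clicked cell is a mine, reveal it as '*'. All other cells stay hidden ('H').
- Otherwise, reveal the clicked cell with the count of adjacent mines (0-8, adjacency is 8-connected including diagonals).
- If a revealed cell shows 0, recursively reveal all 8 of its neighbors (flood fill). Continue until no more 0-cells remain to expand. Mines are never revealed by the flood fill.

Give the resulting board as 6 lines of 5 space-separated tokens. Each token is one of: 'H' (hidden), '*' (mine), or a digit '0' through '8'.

H H H H H
H H H H H
H 1 H H H
H H H H H
H H H H H
H H H H H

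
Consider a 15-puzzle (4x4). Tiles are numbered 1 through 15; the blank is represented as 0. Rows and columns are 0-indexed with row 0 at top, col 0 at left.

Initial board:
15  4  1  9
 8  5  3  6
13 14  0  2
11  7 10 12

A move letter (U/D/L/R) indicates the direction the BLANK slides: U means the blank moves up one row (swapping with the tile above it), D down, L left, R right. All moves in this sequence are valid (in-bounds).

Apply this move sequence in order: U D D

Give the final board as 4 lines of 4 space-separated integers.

After move 1 (U):
15  4  1  9
 8  5  0  6
13 14  3  2
11  7 10 12

After move 2 (D):
15  4  1  9
 8  5  3  6
13 14  0  2
11  7 10 12

After move 3 (D):
15  4  1  9
 8  5  3  6
13 14 10  2
11  7  0 12

Answer: 15  4  1  9
 8  5  3  6
13 14 10  2
11  7  0 12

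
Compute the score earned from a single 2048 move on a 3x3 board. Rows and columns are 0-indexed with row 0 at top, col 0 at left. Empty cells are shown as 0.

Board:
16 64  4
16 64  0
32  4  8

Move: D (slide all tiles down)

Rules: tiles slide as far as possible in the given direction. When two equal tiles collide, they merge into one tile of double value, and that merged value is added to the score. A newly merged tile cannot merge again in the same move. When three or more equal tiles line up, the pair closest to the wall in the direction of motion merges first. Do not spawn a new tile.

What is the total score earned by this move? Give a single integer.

Answer: 160

Derivation:
Slide down:
col 0: [16, 16, 32] -> [0, 32, 32]  score +32 (running 32)
col 1: [64, 64, 4] -> [0, 128, 4]  score +128 (running 160)
col 2: [4, 0, 8] -> [0, 4, 8]  score +0 (running 160)
Board after move:
  0   0   0
 32 128   4
 32   4   8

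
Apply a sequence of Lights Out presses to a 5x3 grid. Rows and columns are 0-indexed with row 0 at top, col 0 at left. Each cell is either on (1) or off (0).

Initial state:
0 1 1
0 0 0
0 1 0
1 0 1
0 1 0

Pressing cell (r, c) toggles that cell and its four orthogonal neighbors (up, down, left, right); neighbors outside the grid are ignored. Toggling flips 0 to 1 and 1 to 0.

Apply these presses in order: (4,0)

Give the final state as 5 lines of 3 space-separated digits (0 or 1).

Answer: 0 1 1
0 0 0
0 1 0
0 0 1
1 0 0

Derivation:
After press 1 at (4,0):
0 1 1
0 0 0
0 1 0
0 0 1
1 0 0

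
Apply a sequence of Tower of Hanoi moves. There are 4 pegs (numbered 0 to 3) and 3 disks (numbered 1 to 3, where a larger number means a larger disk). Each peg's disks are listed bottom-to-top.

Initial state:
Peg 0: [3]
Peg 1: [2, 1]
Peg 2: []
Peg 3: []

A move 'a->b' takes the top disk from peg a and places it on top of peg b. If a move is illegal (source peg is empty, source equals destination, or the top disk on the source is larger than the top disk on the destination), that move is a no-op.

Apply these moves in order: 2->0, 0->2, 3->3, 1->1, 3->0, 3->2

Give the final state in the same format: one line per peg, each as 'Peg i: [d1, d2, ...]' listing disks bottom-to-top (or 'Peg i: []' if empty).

After move 1 (2->0):
Peg 0: [3]
Peg 1: [2, 1]
Peg 2: []
Peg 3: []

After move 2 (0->2):
Peg 0: []
Peg 1: [2, 1]
Peg 2: [3]
Peg 3: []

After move 3 (3->3):
Peg 0: []
Peg 1: [2, 1]
Peg 2: [3]
Peg 3: []

After move 4 (1->1):
Peg 0: []
Peg 1: [2, 1]
Peg 2: [3]
Peg 3: []

After move 5 (3->0):
Peg 0: []
Peg 1: [2, 1]
Peg 2: [3]
Peg 3: []

After move 6 (3->2):
Peg 0: []
Peg 1: [2, 1]
Peg 2: [3]
Peg 3: []

Answer: Peg 0: []
Peg 1: [2, 1]
Peg 2: [3]
Peg 3: []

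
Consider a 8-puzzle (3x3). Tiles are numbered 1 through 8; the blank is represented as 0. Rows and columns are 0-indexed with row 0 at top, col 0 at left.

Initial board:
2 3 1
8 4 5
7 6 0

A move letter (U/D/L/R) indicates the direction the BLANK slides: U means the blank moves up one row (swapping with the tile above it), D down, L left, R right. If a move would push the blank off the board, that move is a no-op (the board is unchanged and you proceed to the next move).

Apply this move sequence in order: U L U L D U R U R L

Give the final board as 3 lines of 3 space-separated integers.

After move 1 (U):
2 3 1
8 4 0
7 6 5

After move 2 (L):
2 3 1
8 0 4
7 6 5

After move 3 (U):
2 0 1
8 3 4
7 6 5

After move 4 (L):
0 2 1
8 3 4
7 6 5

After move 5 (D):
8 2 1
0 3 4
7 6 5

After move 6 (U):
0 2 1
8 3 4
7 6 5

After move 7 (R):
2 0 1
8 3 4
7 6 5

After move 8 (U):
2 0 1
8 3 4
7 6 5

After move 9 (R):
2 1 0
8 3 4
7 6 5

After move 10 (L):
2 0 1
8 3 4
7 6 5

Answer: 2 0 1
8 3 4
7 6 5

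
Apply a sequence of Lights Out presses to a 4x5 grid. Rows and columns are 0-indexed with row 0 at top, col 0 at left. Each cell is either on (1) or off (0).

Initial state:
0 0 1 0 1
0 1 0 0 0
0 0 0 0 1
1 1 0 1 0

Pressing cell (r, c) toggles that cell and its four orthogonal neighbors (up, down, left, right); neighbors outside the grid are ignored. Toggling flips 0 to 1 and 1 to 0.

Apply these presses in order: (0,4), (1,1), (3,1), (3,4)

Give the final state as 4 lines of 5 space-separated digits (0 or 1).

Answer: 0 1 1 1 0
1 0 1 0 1
0 0 0 0 0
0 0 1 0 1

Derivation:
After press 1 at (0,4):
0 0 1 1 0
0 1 0 0 1
0 0 0 0 1
1 1 0 1 0

After press 2 at (1,1):
0 1 1 1 0
1 0 1 0 1
0 1 0 0 1
1 1 0 1 0

After press 3 at (3,1):
0 1 1 1 0
1 0 1 0 1
0 0 0 0 1
0 0 1 1 0

After press 4 at (3,4):
0 1 1 1 0
1 0 1 0 1
0 0 0 0 0
0 0 1 0 1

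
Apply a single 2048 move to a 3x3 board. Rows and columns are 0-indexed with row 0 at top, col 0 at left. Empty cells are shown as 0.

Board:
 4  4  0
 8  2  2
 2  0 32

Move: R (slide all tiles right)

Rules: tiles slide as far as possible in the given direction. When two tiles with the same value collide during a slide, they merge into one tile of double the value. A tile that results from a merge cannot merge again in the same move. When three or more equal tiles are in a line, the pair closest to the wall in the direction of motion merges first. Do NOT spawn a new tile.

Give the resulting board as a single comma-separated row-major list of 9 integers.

Slide right:
row 0: [4, 4, 0] -> [0, 0, 8]
row 1: [8, 2, 2] -> [0, 8, 4]
row 2: [2, 0, 32] -> [0, 2, 32]

Answer: 0, 0, 8, 0, 8, 4, 0, 2, 32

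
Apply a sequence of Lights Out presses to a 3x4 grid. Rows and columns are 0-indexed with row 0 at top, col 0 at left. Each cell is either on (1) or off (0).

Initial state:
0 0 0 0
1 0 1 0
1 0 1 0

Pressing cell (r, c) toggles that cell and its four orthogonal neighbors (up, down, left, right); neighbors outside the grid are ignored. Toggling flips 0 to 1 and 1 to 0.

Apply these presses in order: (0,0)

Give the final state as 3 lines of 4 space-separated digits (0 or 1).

Answer: 1 1 0 0
0 0 1 0
1 0 1 0

Derivation:
After press 1 at (0,0):
1 1 0 0
0 0 1 0
1 0 1 0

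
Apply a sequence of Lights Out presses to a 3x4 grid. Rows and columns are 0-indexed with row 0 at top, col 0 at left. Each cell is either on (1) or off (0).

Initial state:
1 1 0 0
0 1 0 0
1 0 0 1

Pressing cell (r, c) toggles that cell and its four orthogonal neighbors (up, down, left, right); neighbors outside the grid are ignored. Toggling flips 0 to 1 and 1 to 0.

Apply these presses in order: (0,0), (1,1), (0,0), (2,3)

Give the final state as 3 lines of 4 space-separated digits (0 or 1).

Answer: 1 0 0 0
1 0 1 1
1 1 1 0

Derivation:
After press 1 at (0,0):
0 0 0 0
1 1 0 0
1 0 0 1

After press 2 at (1,1):
0 1 0 0
0 0 1 0
1 1 0 1

After press 3 at (0,0):
1 0 0 0
1 0 1 0
1 1 0 1

After press 4 at (2,3):
1 0 0 0
1 0 1 1
1 1 1 0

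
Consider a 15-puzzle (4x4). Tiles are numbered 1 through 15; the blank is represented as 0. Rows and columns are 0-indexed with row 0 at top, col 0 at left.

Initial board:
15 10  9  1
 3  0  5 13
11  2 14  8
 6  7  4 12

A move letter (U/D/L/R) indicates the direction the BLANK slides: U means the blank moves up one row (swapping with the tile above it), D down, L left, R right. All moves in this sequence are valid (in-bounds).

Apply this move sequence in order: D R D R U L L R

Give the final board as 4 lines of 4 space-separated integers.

Answer: 15 10  9  1
 3  2  5 13
11 14  0  4
 6  7 12  8

Derivation:
After move 1 (D):
15 10  9  1
 3  2  5 13
11  0 14  8
 6  7  4 12

After move 2 (R):
15 10  9  1
 3  2  5 13
11 14  0  8
 6  7  4 12

After move 3 (D):
15 10  9  1
 3  2  5 13
11 14  4  8
 6  7  0 12

After move 4 (R):
15 10  9  1
 3  2  5 13
11 14  4  8
 6  7 12  0

After move 5 (U):
15 10  9  1
 3  2  5 13
11 14  4  0
 6  7 12  8

After move 6 (L):
15 10  9  1
 3  2  5 13
11 14  0  4
 6  7 12  8

After move 7 (L):
15 10  9  1
 3  2  5 13
11  0 14  4
 6  7 12  8

After move 8 (R):
15 10  9  1
 3  2  5 13
11 14  0  4
 6  7 12  8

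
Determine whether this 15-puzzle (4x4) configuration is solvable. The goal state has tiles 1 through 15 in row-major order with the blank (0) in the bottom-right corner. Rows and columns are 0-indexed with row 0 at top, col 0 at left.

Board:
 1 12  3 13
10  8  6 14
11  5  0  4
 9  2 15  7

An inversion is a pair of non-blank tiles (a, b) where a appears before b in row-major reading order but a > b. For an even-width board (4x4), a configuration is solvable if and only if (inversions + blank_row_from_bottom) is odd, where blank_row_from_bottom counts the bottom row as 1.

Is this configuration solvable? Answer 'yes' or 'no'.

Inversions: 52
Blank is in row 2 (0-indexed from top), which is row 2 counting from the bottom (bottom = 1).
52 + 2 = 54, which is even, so the puzzle is not solvable.

Answer: no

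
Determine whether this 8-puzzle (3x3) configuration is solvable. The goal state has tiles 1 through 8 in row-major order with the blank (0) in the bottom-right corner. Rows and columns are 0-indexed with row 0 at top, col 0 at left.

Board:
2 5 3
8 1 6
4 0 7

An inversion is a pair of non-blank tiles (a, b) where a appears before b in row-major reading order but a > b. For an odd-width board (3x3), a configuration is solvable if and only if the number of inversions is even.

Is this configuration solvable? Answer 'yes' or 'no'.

Answer: yes

Derivation:
Inversions (pairs i<j in row-major order where tile[i] > tile[j] > 0): 10
10 is even, so the puzzle is solvable.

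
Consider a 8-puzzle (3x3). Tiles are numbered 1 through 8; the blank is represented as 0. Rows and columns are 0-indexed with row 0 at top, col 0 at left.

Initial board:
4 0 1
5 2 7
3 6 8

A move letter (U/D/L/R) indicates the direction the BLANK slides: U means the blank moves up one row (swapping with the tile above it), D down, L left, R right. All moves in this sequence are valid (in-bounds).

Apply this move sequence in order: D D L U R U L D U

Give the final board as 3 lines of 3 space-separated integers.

Answer: 0 4 1
6 2 7
5 3 8

Derivation:
After move 1 (D):
4 2 1
5 0 7
3 6 8

After move 2 (D):
4 2 1
5 6 7
3 0 8

After move 3 (L):
4 2 1
5 6 7
0 3 8

After move 4 (U):
4 2 1
0 6 7
5 3 8

After move 5 (R):
4 2 1
6 0 7
5 3 8

After move 6 (U):
4 0 1
6 2 7
5 3 8

After move 7 (L):
0 4 1
6 2 7
5 3 8

After move 8 (D):
6 4 1
0 2 7
5 3 8

After move 9 (U):
0 4 1
6 2 7
5 3 8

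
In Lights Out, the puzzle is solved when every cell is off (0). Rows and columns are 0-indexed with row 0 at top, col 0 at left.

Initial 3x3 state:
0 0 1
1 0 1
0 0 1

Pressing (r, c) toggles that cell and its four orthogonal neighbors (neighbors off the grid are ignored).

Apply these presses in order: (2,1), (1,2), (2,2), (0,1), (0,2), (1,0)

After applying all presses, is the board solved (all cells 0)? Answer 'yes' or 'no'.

After press 1 at (2,1):
0 0 1
1 1 1
1 1 0

After press 2 at (1,2):
0 0 0
1 0 0
1 1 1

After press 3 at (2,2):
0 0 0
1 0 1
1 0 0

After press 4 at (0,1):
1 1 1
1 1 1
1 0 0

After press 5 at (0,2):
1 0 0
1 1 0
1 0 0

After press 6 at (1,0):
0 0 0
0 0 0
0 0 0

Lights still on: 0

Answer: yes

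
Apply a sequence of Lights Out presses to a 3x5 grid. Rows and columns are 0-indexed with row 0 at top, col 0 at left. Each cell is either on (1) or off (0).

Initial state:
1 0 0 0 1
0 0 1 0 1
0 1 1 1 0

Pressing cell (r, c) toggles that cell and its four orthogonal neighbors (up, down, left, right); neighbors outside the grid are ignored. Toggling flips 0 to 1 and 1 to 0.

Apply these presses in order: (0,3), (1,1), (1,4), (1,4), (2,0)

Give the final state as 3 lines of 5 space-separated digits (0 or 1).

After press 1 at (0,3):
1 0 1 1 0
0 0 1 1 1
0 1 1 1 0

After press 2 at (1,1):
1 1 1 1 0
1 1 0 1 1
0 0 1 1 0

After press 3 at (1,4):
1 1 1 1 1
1 1 0 0 0
0 0 1 1 1

After press 4 at (1,4):
1 1 1 1 0
1 1 0 1 1
0 0 1 1 0

After press 5 at (2,0):
1 1 1 1 0
0 1 0 1 1
1 1 1 1 0

Answer: 1 1 1 1 0
0 1 0 1 1
1 1 1 1 0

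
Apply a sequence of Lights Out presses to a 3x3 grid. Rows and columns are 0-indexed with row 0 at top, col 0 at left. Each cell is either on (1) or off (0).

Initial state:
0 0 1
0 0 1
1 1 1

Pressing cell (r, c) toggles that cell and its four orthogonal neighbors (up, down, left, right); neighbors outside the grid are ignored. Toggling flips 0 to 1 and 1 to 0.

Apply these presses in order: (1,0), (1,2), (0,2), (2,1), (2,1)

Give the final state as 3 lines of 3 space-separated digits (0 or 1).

After press 1 at (1,0):
1 0 1
1 1 1
0 1 1

After press 2 at (1,2):
1 0 0
1 0 0
0 1 0

After press 3 at (0,2):
1 1 1
1 0 1
0 1 0

After press 4 at (2,1):
1 1 1
1 1 1
1 0 1

After press 5 at (2,1):
1 1 1
1 0 1
0 1 0

Answer: 1 1 1
1 0 1
0 1 0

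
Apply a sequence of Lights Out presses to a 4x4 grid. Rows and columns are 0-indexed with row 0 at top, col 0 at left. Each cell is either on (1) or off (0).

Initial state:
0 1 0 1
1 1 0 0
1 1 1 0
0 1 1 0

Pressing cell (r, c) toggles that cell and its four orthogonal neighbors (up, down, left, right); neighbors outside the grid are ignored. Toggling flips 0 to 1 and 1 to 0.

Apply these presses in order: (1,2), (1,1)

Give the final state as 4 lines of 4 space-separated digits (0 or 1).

After press 1 at (1,2):
0 1 1 1
1 0 1 1
1 1 0 0
0 1 1 0

After press 2 at (1,1):
0 0 1 1
0 1 0 1
1 0 0 0
0 1 1 0

Answer: 0 0 1 1
0 1 0 1
1 0 0 0
0 1 1 0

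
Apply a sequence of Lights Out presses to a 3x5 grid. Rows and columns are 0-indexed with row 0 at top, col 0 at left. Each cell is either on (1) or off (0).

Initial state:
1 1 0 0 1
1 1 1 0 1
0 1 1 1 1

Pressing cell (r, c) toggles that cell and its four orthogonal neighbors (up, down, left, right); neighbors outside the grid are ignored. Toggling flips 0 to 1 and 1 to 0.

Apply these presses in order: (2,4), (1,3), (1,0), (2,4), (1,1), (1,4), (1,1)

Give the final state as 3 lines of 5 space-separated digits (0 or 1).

Answer: 0 1 0 1 0
0 0 0 0 1
1 1 1 0 0

Derivation:
After press 1 at (2,4):
1 1 0 0 1
1 1 1 0 0
0 1 1 0 0

After press 2 at (1,3):
1 1 0 1 1
1 1 0 1 1
0 1 1 1 0

After press 3 at (1,0):
0 1 0 1 1
0 0 0 1 1
1 1 1 1 0

After press 4 at (2,4):
0 1 0 1 1
0 0 0 1 0
1 1 1 0 1

After press 5 at (1,1):
0 0 0 1 1
1 1 1 1 0
1 0 1 0 1

After press 6 at (1,4):
0 0 0 1 0
1 1 1 0 1
1 0 1 0 0

After press 7 at (1,1):
0 1 0 1 0
0 0 0 0 1
1 1 1 0 0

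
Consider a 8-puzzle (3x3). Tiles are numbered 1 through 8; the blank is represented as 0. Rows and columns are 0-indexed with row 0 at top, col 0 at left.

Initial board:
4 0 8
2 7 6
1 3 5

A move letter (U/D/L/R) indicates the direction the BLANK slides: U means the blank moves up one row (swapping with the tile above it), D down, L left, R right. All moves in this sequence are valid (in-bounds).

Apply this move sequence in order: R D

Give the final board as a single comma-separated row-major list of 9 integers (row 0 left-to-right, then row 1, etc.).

Answer: 4, 8, 6, 2, 7, 0, 1, 3, 5

Derivation:
After move 1 (R):
4 8 0
2 7 6
1 3 5

After move 2 (D):
4 8 6
2 7 0
1 3 5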